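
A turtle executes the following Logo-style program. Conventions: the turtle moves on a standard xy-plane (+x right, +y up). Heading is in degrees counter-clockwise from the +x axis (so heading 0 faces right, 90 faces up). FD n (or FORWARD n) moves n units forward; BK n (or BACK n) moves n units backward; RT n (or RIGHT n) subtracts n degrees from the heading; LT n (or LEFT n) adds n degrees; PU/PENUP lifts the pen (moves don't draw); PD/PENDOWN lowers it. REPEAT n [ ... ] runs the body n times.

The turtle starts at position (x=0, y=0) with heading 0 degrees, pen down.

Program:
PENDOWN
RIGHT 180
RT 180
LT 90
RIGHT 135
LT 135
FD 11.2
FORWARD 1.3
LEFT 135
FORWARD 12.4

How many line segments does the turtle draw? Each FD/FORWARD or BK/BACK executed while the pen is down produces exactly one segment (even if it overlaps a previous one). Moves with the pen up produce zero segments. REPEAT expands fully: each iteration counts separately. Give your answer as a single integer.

Executing turtle program step by step:
Start: pos=(0,0), heading=0, pen down
PD: pen down
RT 180: heading 0 -> 180
RT 180: heading 180 -> 0
LT 90: heading 0 -> 90
RT 135: heading 90 -> 315
LT 135: heading 315 -> 90
FD 11.2: (0,0) -> (0,11.2) [heading=90, draw]
FD 1.3: (0,11.2) -> (0,12.5) [heading=90, draw]
LT 135: heading 90 -> 225
FD 12.4: (0,12.5) -> (-8.768,3.732) [heading=225, draw]
Final: pos=(-8.768,3.732), heading=225, 3 segment(s) drawn
Segments drawn: 3

Answer: 3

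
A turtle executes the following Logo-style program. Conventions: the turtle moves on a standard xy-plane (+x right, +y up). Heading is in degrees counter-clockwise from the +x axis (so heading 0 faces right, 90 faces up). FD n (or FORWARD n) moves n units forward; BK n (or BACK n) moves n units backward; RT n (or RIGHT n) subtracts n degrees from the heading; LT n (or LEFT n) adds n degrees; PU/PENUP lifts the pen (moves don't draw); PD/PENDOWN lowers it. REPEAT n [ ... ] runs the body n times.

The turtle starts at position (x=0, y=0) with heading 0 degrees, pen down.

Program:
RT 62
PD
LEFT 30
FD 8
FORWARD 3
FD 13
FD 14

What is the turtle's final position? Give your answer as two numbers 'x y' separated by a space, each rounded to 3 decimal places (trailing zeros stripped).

Executing turtle program step by step:
Start: pos=(0,0), heading=0, pen down
RT 62: heading 0 -> 298
PD: pen down
LT 30: heading 298 -> 328
FD 8: (0,0) -> (6.784,-4.239) [heading=328, draw]
FD 3: (6.784,-4.239) -> (9.329,-5.829) [heading=328, draw]
FD 13: (9.329,-5.829) -> (20.353,-12.718) [heading=328, draw]
FD 14: (20.353,-12.718) -> (32.226,-20.137) [heading=328, draw]
Final: pos=(32.226,-20.137), heading=328, 4 segment(s) drawn

Answer: 32.226 -20.137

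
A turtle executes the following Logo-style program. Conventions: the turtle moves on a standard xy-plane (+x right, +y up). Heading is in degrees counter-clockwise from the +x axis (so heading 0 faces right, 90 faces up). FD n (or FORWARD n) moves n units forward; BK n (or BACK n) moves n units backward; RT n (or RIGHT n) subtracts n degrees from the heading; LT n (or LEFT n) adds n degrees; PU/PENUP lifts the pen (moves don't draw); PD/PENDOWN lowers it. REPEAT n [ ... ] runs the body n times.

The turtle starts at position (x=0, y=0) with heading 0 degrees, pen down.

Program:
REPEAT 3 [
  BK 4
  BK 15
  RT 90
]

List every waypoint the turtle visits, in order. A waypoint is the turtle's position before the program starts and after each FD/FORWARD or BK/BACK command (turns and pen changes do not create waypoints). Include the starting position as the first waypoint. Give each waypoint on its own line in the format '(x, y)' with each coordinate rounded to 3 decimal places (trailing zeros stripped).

Executing turtle program step by step:
Start: pos=(0,0), heading=0, pen down
REPEAT 3 [
  -- iteration 1/3 --
  BK 4: (0,0) -> (-4,0) [heading=0, draw]
  BK 15: (-4,0) -> (-19,0) [heading=0, draw]
  RT 90: heading 0 -> 270
  -- iteration 2/3 --
  BK 4: (-19,0) -> (-19,4) [heading=270, draw]
  BK 15: (-19,4) -> (-19,19) [heading=270, draw]
  RT 90: heading 270 -> 180
  -- iteration 3/3 --
  BK 4: (-19,19) -> (-15,19) [heading=180, draw]
  BK 15: (-15,19) -> (0,19) [heading=180, draw]
  RT 90: heading 180 -> 90
]
Final: pos=(0,19), heading=90, 6 segment(s) drawn
Waypoints (7 total):
(0, 0)
(-4, 0)
(-19, 0)
(-19, 4)
(-19, 19)
(-15, 19)
(0, 19)

Answer: (0, 0)
(-4, 0)
(-19, 0)
(-19, 4)
(-19, 19)
(-15, 19)
(0, 19)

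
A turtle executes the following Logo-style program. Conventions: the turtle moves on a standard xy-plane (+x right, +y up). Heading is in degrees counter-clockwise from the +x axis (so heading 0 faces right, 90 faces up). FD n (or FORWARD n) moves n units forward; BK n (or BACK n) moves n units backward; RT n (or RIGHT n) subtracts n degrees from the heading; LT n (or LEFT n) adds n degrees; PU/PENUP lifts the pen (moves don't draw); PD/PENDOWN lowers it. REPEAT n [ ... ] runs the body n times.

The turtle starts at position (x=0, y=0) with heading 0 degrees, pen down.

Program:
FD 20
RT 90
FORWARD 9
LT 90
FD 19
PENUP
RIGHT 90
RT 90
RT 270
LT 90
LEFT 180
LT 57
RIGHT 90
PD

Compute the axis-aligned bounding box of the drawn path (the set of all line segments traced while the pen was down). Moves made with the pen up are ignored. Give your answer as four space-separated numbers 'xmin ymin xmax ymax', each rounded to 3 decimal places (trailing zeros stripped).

Answer: 0 -9 39 0

Derivation:
Executing turtle program step by step:
Start: pos=(0,0), heading=0, pen down
FD 20: (0,0) -> (20,0) [heading=0, draw]
RT 90: heading 0 -> 270
FD 9: (20,0) -> (20,-9) [heading=270, draw]
LT 90: heading 270 -> 0
FD 19: (20,-9) -> (39,-9) [heading=0, draw]
PU: pen up
RT 90: heading 0 -> 270
RT 90: heading 270 -> 180
RT 270: heading 180 -> 270
LT 90: heading 270 -> 0
LT 180: heading 0 -> 180
LT 57: heading 180 -> 237
RT 90: heading 237 -> 147
PD: pen down
Final: pos=(39,-9), heading=147, 3 segment(s) drawn

Segment endpoints: x in {0, 20, 39}, y in {-9, 0}
xmin=0, ymin=-9, xmax=39, ymax=0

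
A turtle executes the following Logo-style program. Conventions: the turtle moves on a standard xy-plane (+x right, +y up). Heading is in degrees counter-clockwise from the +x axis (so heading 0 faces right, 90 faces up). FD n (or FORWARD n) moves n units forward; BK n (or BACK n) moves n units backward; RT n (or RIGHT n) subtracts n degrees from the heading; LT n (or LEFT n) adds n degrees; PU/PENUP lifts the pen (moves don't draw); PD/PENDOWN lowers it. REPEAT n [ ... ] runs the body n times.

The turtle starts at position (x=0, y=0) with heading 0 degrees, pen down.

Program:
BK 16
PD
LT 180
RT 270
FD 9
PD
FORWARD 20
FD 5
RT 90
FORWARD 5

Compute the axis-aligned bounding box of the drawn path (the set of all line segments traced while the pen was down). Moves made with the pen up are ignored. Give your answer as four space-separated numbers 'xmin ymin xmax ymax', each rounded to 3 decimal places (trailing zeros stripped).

Executing turtle program step by step:
Start: pos=(0,0), heading=0, pen down
BK 16: (0,0) -> (-16,0) [heading=0, draw]
PD: pen down
LT 180: heading 0 -> 180
RT 270: heading 180 -> 270
FD 9: (-16,0) -> (-16,-9) [heading=270, draw]
PD: pen down
FD 20: (-16,-9) -> (-16,-29) [heading=270, draw]
FD 5: (-16,-29) -> (-16,-34) [heading=270, draw]
RT 90: heading 270 -> 180
FD 5: (-16,-34) -> (-21,-34) [heading=180, draw]
Final: pos=(-21,-34), heading=180, 5 segment(s) drawn

Segment endpoints: x in {-21, -16, -16, 0}, y in {-34, -29, -9, 0}
xmin=-21, ymin=-34, xmax=0, ymax=0

Answer: -21 -34 0 0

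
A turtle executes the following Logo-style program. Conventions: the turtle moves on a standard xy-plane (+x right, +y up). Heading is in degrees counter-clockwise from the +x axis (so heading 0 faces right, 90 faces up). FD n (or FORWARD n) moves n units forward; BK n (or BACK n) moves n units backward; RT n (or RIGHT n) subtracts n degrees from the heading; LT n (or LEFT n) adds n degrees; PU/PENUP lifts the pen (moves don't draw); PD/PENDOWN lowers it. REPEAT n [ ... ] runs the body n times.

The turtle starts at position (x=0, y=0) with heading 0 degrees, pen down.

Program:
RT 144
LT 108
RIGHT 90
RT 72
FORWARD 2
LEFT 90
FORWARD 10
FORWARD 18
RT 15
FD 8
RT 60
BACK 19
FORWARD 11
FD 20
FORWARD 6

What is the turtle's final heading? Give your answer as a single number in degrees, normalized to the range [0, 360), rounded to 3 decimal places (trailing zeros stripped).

Executing turtle program step by step:
Start: pos=(0,0), heading=0, pen down
RT 144: heading 0 -> 216
LT 108: heading 216 -> 324
RT 90: heading 324 -> 234
RT 72: heading 234 -> 162
FD 2: (0,0) -> (-1.902,0.618) [heading=162, draw]
LT 90: heading 162 -> 252
FD 10: (-1.902,0.618) -> (-4.992,-8.893) [heading=252, draw]
FD 18: (-4.992,-8.893) -> (-10.555,-26.012) [heading=252, draw]
RT 15: heading 252 -> 237
FD 8: (-10.555,-26.012) -> (-14.912,-32.721) [heading=237, draw]
RT 60: heading 237 -> 177
BK 19: (-14.912,-32.721) -> (4.062,-33.715) [heading=177, draw]
FD 11: (4.062,-33.715) -> (-6.923,-33.14) [heading=177, draw]
FD 20: (-6.923,-33.14) -> (-26.895,-32.093) [heading=177, draw]
FD 6: (-26.895,-32.093) -> (-32.887,-31.779) [heading=177, draw]
Final: pos=(-32.887,-31.779), heading=177, 8 segment(s) drawn

Answer: 177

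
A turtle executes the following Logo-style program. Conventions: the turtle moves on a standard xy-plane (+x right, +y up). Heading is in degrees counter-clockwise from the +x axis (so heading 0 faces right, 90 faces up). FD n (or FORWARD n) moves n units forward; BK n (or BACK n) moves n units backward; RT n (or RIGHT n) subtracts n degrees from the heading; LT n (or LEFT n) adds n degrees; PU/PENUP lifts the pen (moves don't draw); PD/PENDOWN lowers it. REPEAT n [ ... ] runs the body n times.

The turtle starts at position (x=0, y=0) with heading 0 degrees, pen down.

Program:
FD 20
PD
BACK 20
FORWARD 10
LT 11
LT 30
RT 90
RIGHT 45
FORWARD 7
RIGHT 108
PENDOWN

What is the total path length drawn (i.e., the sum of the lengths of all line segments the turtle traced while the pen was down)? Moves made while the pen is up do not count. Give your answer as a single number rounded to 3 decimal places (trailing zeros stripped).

Answer: 57

Derivation:
Executing turtle program step by step:
Start: pos=(0,0), heading=0, pen down
FD 20: (0,0) -> (20,0) [heading=0, draw]
PD: pen down
BK 20: (20,0) -> (0,0) [heading=0, draw]
FD 10: (0,0) -> (10,0) [heading=0, draw]
LT 11: heading 0 -> 11
LT 30: heading 11 -> 41
RT 90: heading 41 -> 311
RT 45: heading 311 -> 266
FD 7: (10,0) -> (9.512,-6.983) [heading=266, draw]
RT 108: heading 266 -> 158
PD: pen down
Final: pos=(9.512,-6.983), heading=158, 4 segment(s) drawn

Segment lengths:
  seg 1: (0,0) -> (20,0), length = 20
  seg 2: (20,0) -> (0,0), length = 20
  seg 3: (0,0) -> (10,0), length = 10
  seg 4: (10,0) -> (9.512,-6.983), length = 7
Total = 57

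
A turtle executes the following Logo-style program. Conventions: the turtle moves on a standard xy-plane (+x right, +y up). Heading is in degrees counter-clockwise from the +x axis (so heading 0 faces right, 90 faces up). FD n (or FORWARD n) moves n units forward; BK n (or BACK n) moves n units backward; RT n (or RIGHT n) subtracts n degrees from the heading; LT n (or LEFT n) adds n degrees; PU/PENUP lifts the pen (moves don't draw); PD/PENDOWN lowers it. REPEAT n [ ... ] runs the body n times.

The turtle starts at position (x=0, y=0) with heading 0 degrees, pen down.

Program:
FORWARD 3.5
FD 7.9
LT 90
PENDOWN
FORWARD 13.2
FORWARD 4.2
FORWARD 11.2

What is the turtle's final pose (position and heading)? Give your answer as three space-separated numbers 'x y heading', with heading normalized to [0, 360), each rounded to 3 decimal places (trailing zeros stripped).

Answer: 11.4 28.6 90

Derivation:
Executing turtle program step by step:
Start: pos=(0,0), heading=0, pen down
FD 3.5: (0,0) -> (3.5,0) [heading=0, draw]
FD 7.9: (3.5,0) -> (11.4,0) [heading=0, draw]
LT 90: heading 0 -> 90
PD: pen down
FD 13.2: (11.4,0) -> (11.4,13.2) [heading=90, draw]
FD 4.2: (11.4,13.2) -> (11.4,17.4) [heading=90, draw]
FD 11.2: (11.4,17.4) -> (11.4,28.6) [heading=90, draw]
Final: pos=(11.4,28.6), heading=90, 5 segment(s) drawn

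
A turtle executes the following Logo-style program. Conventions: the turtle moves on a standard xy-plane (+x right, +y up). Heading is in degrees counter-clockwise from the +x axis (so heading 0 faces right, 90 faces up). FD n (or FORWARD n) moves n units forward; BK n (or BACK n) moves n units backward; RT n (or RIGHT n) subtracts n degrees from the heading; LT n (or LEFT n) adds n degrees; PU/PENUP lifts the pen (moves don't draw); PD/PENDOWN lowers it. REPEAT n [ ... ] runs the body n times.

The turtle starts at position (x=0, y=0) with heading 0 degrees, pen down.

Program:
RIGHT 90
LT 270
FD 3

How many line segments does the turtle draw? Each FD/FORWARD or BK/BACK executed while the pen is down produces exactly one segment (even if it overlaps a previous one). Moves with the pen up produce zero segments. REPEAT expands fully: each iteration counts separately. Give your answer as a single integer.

Executing turtle program step by step:
Start: pos=(0,0), heading=0, pen down
RT 90: heading 0 -> 270
LT 270: heading 270 -> 180
FD 3: (0,0) -> (-3,0) [heading=180, draw]
Final: pos=(-3,0), heading=180, 1 segment(s) drawn
Segments drawn: 1

Answer: 1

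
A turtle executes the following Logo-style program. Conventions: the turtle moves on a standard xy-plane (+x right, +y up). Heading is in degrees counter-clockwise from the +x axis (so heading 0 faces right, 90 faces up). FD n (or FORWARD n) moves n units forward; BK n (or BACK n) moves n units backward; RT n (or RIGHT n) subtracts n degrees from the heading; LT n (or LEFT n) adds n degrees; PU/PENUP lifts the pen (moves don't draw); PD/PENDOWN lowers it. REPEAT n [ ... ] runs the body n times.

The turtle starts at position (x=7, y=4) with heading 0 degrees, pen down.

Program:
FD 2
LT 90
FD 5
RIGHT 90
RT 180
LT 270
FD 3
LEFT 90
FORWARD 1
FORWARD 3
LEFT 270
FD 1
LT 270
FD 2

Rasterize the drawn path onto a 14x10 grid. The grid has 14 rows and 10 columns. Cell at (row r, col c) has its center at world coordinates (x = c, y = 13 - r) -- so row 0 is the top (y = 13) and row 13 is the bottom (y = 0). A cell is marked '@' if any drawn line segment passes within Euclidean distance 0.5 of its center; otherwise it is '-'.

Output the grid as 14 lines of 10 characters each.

Answer: -----@@@--
-----@@@@@
---------@
---------@
---------@
---------@
---------@
---------@
---------@
-------@@@
----------
----------
----------
----------

Derivation:
Segment 0: (7,4) -> (9,4)
Segment 1: (9,4) -> (9,9)
Segment 2: (9,9) -> (9,12)
Segment 3: (9,12) -> (8,12)
Segment 4: (8,12) -> (5,12)
Segment 5: (5,12) -> (5,13)
Segment 6: (5,13) -> (7,13)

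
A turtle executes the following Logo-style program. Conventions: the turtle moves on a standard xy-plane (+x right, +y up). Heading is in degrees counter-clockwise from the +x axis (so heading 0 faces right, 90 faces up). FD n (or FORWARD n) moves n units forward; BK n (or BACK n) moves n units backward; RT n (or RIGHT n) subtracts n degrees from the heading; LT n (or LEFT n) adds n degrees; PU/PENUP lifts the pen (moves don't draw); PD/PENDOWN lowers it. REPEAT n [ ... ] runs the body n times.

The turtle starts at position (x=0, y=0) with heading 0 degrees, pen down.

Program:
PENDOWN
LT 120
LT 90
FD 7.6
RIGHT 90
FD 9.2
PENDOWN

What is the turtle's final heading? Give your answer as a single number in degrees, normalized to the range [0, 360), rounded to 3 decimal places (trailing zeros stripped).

Executing turtle program step by step:
Start: pos=(0,0), heading=0, pen down
PD: pen down
LT 120: heading 0 -> 120
LT 90: heading 120 -> 210
FD 7.6: (0,0) -> (-6.582,-3.8) [heading=210, draw]
RT 90: heading 210 -> 120
FD 9.2: (-6.582,-3.8) -> (-11.182,4.167) [heading=120, draw]
PD: pen down
Final: pos=(-11.182,4.167), heading=120, 2 segment(s) drawn

Answer: 120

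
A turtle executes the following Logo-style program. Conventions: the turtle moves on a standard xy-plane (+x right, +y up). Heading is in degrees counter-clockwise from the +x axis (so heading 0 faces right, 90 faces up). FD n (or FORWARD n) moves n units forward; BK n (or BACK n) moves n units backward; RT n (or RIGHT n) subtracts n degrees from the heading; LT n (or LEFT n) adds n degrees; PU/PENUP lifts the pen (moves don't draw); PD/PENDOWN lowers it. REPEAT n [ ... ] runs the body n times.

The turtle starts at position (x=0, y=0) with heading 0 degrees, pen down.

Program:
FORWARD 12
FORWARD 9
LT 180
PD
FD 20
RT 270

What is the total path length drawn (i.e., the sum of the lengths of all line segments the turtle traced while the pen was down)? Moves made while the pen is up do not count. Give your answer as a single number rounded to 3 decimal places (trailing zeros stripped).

Answer: 41

Derivation:
Executing turtle program step by step:
Start: pos=(0,0), heading=0, pen down
FD 12: (0,0) -> (12,0) [heading=0, draw]
FD 9: (12,0) -> (21,0) [heading=0, draw]
LT 180: heading 0 -> 180
PD: pen down
FD 20: (21,0) -> (1,0) [heading=180, draw]
RT 270: heading 180 -> 270
Final: pos=(1,0), heading=270, 3 segment(s) drawn

Segment lengths:
  seg 1: (0,0) -> (12,0), length = 12
  seg 2: (12,0) -> (21,0), length = 9
  seg 3: (21,0) -> (1,0), length = 20
Total = 41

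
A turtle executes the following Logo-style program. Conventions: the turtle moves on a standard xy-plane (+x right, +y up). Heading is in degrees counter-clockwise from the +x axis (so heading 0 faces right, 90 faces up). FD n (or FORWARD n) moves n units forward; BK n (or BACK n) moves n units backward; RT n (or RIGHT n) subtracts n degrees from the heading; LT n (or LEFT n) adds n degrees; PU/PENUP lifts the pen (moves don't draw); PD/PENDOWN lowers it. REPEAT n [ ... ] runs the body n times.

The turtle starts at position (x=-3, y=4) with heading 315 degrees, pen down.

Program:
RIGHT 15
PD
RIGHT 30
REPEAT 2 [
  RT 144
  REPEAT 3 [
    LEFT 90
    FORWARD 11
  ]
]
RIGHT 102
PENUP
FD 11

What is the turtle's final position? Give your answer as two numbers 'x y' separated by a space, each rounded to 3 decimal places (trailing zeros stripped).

Executing turtle program step by step:
Start: pos=(-3,4), heading=315, pen down
RT 15: heading 315 -> 300
PD: pen down
RT 30: heading 300 -> 270
REPEAT 2 [
  -- iteration 1/2 --
  RT 144: heading 270 -> 126
  REPEAT 3 [
    -- iteration 1/3 --
    LT 90: heading 126 -> 216
    FD 11: (-3,4) -> (-11.899,-2.466) [heading=216, draw]
    -- iteration 2/3 --
    LT 90: heading 216 -> 306
    FD 11: (-11.899,-2.466) -> (-5.434,-11.365) [heading=306, draw]
    -- iteration 3/3 --
    LT 90: heading 306 -> 36
    FD 11: (-5.434,-11.365) -> (3.466,-4.899) [heading=36, draw]
  ]
  -- iteration 2/2 --
  RT 144: heading 36 -> 252
  REPEAT 3 [
    -- iteration 1/3 --
    LT 90: heading 252 -> 342
    FD 11: (3.466,-4.899) -> (13.927,-8.298) [heading=342, draw]
    -- iteration 2/3 --
    LT 90: heading 342 -> 72
    FD 11: (13.927,-8.298) -> (17.326,2.163) [heading=72, draw]
    -- iteration 3/3 --
    LT 90: heading 72 -> 162
    FD 11: (17.326,2.163) -> (6.865,5.562) [heading=162, draw]
  ]
]
RT 102: heading 162 -> 60
PU: pen up
FD 11: (6.865,5.562) -> (12.365,15.089) [heading=60, move]
Final: pos=(12.365,15.089), heading=60, 6 segment(s) drawn

Answer: 12.365 15.089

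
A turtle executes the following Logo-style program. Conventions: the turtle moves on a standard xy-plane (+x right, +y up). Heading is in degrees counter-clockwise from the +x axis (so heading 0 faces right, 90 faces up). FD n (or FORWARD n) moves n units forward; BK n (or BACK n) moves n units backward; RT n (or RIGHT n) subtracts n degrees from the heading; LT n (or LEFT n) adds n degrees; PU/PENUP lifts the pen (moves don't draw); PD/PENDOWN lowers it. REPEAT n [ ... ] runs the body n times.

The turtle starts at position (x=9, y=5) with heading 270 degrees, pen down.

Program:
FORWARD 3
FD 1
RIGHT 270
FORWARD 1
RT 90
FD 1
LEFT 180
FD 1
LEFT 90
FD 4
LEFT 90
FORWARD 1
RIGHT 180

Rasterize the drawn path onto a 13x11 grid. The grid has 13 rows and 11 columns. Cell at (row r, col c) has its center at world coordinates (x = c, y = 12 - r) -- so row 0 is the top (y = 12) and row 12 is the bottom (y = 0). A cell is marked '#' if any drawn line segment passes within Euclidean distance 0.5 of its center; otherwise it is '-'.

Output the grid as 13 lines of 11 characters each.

Segment 0: (9,5) -> (9,2)
Segment 1: (9,2) -> (9,1)
Segment 2: (9,1) -> (10,1)
Segment 3: (10,1) -> (10,0)
Segment 4: (10,0) -> (10,1)
Segment 5: (10,1) -> (6,1)
Segment 6: (6,1) -> (6,0)

Answer: -----------
-----------
-----------
-----------
-----------
-----------
-----------
---------#-
---------#-
---------#-
---------#-
------#####
------#---#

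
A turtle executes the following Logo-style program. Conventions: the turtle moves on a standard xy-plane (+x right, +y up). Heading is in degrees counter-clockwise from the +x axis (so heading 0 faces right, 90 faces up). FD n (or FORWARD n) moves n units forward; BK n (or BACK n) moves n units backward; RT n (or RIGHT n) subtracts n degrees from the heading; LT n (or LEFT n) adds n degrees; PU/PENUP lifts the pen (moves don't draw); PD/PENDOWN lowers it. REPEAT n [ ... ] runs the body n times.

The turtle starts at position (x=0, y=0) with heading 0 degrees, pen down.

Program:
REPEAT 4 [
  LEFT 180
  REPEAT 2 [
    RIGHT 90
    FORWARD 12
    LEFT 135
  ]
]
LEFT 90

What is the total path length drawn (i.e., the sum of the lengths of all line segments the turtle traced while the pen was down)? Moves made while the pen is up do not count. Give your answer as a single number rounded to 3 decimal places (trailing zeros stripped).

Answer: 96

Derivation:
Executing turtle program step by step:
Start: pos=(0,0), heading=0, pen down
REPEAT 4 [
  -- iteration 1/4 --
  LT 180: heading 0 -> 180
  REPEAT 2 [
    -- iteration 1/2 --
    RT 90: heading 180 -> 90
    FD 12: (0,0) -> (0,12) [heading=90, draw]
    LT 135: heading 90 -> 225
    -- iteration 2/2 --
    RT 90: heading 225 -> 135
    FD 12: (0,12) -> (-8.485,20.485) [heading=135, draw]
    LT 135: heading 135 -> 270
  ]
  -- iteration 2/4 --
  LT 180: heading 270 -> 90
  REPEAT 2 [
    -- iteration 1/2 --
    RT 90: heading 90 -> 0
    FD 12: (-8.485,20.485) -> (3.515,20.485) [heading=0, draw]
    LT 135: heading 0 -> 135
    -- iteration 2/2 --
    RT 90: heading 135 -> 45
    FD 12: (3.515,20.485) -> (12,28.971) [heading=45, draw]
    LT 135: heading 45 -> 180
  ]
  -- iteration 3/4 --
  LT 180: heading 180 -> 0
  REPEAT 2 [
    -- iteration 1/2 --
    RT 90: heading 0 -> 270
    FD 12: (12,28.971) -> (12,16.971) [heading=270, draw]
    LT 135: heading 270 -> 45
    -- iteration 2/2 --
    RT 90: heading 45 -> 315
    FD 12: (12,16.971) -> (20.485,8.485) [heading=315, draw]
    LT 135: heading 315 -> 90
  ]
  -- iteration 4/4 --
  LT 180: heading 90 -> 270
  REPEAT 2 [
    -- iteration 1/2 --
    RT 90: heading 270 -> 180
    FD 12: (20.485,8.485) -> (8.485,8.485) [heading=180, draw]
    LT 135: heading 180 -> 315
    -- iteration 2/2 --
    RT 90: heading 315 -> 225
    FD 12: (8.485,8.485) -> (0,0) [heading=225, draw]
    LT 135: heading 225 -> 0
  ]
]
LT 90: heading 0 -> 90
Final: pos=(0,0), heading=90, 8 segment(s) drawn

Segment lengths:
  seg 1: (0,0) -> (0,12), length = 12
  seg 2: (0,12) -> (-8.485,20.485), length = 12
  seg 3: (-8.485,20.485) -> (3.515,20.485), length = 12
  seg 4: (3.515,20.485) -> (12,28.971), length = 12
  seg 5: (12,28.971) -> (12,16.971), length = 12
  seg 6: (12,16.971) -> (20.485,8.485), length = 12
  seg 7: (20.485,8.485) -> (8.485,8.485), length = 12
  seg 8: (8.485,8.485) -> (0,0), length = 12
Total = 96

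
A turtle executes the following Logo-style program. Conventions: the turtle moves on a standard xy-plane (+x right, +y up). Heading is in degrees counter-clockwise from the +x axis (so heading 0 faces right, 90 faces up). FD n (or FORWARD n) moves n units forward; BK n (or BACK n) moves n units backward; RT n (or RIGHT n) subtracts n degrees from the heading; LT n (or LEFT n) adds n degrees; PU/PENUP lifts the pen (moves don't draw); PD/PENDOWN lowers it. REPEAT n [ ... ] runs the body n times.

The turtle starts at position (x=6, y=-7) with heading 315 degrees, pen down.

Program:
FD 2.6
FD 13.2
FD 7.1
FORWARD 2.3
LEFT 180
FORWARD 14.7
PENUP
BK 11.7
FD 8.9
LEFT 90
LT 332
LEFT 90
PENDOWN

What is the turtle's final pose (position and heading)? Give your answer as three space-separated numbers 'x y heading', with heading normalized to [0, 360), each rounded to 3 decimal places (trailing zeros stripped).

Executing turtle program step by step:
Start: pos=(6,-7), heading=315, pen down
FD 2.6: (6,-7) -> (7.838,-8.838) [heading=315, draw]
FD 13.2: (7.838,-8.838) -> (17.172,-18.172) [heading=315, draw]
FD 7.1: (17.172,-18.172) -> (22.193,-23.193) [heading=315, draw]
FD 2.3: (22.193,-23.193) -> (23.819,-24.819) [heading=315, draw]
LT 180: heading 315 -> 135
FD 14.7: (23.819,-24.819) -> (13.425,-14.425) [heading=135, draw]
PU: pen up
BK 11.7: (13.425,-14.425) -> (21.698,-22.698) [heading=135, move]
FD 8.9: (21.698,-22.698) -> (15.405,-16.405) [heading=135, move]
LT 90: heading 135 -> 225
LT 332: heading 225 -> 197
LT 90: heading 197 -> 287
PD: pen down
Final: pos=(15.405,-16.405), heading=287, 5 segment(s) drawn

Answer: 15.405 -16.405 287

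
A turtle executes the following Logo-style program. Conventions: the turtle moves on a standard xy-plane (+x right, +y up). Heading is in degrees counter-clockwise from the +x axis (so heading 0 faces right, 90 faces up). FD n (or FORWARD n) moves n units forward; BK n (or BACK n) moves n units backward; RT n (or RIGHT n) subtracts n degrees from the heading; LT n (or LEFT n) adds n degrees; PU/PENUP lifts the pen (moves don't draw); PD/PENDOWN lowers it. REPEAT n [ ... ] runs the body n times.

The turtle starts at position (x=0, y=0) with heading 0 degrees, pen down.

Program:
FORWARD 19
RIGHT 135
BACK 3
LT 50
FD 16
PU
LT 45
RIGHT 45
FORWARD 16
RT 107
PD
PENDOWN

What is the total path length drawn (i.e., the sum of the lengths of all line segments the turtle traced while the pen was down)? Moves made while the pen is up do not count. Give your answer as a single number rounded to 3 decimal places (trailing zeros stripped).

Executing turtle program step by step:
Start: pos=(0,0), heading=0, pen down
FD 19: (0,0) -> (19,0) [heading=0, draw]
RT 135: heading 0 -> 225
BK 3: (19,0) -> (21.121,2.121) [heading=225, draw]
LT 50: heading 225 -> 275
FD 16: (21.121,2.121) -> (22.516,-13.818) [heading=275, draw]
PU: pen up
LT 45: heading 275 -> 320
RT 45: heading 320 -> 275
FD 16: (22.516,-13.818) -> (23.91,-29.757) [heading=275, move]
RT 107: heading 275 -> 168
PD: pen down
PD: pen down
Final: pos=(23.91,-29.757), heading=168, 3 segment(s) drawn

Segment lengths:
  seg 1: (0,0) -> (19,0), length = 19
  seg 2: (19,0) -> (21.121,2.121), length = 3
  seg 3: (21.121,2.121) -> (22.516,-13.818), length = 16
Total = 38

Answer: 38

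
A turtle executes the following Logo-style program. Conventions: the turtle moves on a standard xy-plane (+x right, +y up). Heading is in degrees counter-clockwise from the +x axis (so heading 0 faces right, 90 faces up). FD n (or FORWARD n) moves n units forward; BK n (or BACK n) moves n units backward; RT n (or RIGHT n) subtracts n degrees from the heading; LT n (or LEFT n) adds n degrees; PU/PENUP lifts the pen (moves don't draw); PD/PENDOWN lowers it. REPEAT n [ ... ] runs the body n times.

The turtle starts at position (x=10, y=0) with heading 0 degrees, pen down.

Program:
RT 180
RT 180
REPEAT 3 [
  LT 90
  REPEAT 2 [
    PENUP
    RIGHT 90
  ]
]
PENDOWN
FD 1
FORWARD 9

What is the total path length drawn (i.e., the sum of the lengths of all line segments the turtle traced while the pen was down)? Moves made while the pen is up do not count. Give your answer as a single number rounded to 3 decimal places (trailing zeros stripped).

Executing turtle program step by step:
Start: pos=(10,0), heading=0, pen down
RT 180: heading 0 -> 180
RT 180: heading 180 -> 0
REPEAT 3 [
  -- iteration 1/3 --
  LT 90: heading 0 -> 90
  REPEAT 2 [
    -- iteration 1/2 --
    PU: pen up
    RT 90: heading 90 -> 0
    -- iteration 2/2 --
    PU: pen up
    RT 90: heading 0 -> 270
  ]
  -- iteration 2/3 --
  LT 90: heading 270 -> 0
  REPEAT 2 [
    -- iteration 1/2 --
    PU: pen up
    RT 90: heading 0 -> 270
    -- iteration 2/2 --
    PU: pen up
    RT 90: heading 270 -> 180
  ]
  -- iteration 3/3 --
  LT 90: heading 180 -> 270
  REPEAT 2 [
    -- iteration 1/2 --
    PU: pen up
    RT 90: heading 270 -> 180
    -- iteration 2/2 --
    PU: pen up
    RT 90: heading 180 -> 90
  ]
]
PD: pen down
FD 1: (10,0) -> (10,1) [heading=90, draw]
FD 9: (10,1) -> (10,10) [heading=90, draw]
Final: pos=(10,10), heading=90, 2 segment(s) drawn

Segment lengths:
  seg 1: (10,0) -> (10,1), length = 1
  seg 2: (10,1) -> (10,10), length = 9
Total = 10

Answer: 10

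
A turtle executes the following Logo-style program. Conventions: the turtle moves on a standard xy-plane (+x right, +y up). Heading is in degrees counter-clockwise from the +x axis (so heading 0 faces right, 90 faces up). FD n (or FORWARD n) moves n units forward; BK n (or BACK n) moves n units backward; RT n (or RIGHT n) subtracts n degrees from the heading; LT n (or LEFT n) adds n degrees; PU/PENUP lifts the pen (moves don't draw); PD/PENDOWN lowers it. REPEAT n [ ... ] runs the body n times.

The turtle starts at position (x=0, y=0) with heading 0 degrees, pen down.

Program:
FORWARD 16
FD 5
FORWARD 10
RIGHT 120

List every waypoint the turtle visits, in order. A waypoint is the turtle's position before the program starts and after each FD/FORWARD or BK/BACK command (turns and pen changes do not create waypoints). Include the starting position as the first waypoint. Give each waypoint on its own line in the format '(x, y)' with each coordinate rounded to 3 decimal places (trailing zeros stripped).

Answer: (0, 0)
(16, 0)
(21, 0)
(31, 0)

Derivation:
Executing turtle program step by step:
Start: pos=(0,0), heading=0, pen down
FD 16: (0,0) -> (16,0) [heading=0, draw]
FD 5: (16,0) -> (21,0) [heading=0, draw]
FD 10: (21,0) -> (31,0) [heading=0, draw]
RT 120: heading 0 -> 240
Final: pos=(31,0), heading=240, 3 segment(s) drawn
Waypoints (4 total):
(0, 0)
(16, 0)
(21, 0)
(31, 0)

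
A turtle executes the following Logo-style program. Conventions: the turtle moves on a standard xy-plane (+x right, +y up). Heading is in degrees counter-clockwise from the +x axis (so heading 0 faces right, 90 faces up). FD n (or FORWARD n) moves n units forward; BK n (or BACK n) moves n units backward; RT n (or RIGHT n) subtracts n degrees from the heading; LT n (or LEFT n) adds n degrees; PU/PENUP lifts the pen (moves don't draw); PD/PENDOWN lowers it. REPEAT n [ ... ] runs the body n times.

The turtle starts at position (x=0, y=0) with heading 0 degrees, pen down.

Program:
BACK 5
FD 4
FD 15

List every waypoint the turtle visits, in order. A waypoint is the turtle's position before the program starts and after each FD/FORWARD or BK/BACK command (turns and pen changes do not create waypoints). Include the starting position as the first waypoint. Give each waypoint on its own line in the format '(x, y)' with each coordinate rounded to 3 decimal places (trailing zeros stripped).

Executing turtle program step by step:
Start: pos=(0,0), heading=0, pen down
BK 5: (0,0) -> (-5,0) [heading=0, draw]
FD 4: (-5,0) -> (-1,0) [heading=0, draw]
FD 15: (-1,0) -> (14,0) [heading=0, draw]
Final: pos=(14,0), heading=0, 3 segment(s) drawn
Waypoints (4 total):
(0, 0)
(-5, 0)
(-1, 0)
(14, 0)

Answer: (0, 0)
(-5, 0)
(-1, 0)
(14, 0)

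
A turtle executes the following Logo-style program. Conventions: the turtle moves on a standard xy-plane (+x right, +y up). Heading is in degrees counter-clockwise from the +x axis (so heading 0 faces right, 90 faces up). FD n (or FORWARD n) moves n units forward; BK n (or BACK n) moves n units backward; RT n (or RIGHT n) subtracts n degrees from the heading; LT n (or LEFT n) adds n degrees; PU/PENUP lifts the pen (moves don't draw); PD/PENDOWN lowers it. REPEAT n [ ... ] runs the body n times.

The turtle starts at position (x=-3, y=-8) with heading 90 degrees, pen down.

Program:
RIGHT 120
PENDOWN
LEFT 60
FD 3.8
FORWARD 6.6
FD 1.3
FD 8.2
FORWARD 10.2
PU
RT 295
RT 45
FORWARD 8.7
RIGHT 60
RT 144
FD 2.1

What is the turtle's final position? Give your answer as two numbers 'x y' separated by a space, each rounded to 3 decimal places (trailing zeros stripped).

Executing turtle program step by step:
Start: pos=(-3,-8), heading=90, pen down
RT 120: heading 90 -> 330
PD: pen down
LT 60: heading 330 -> 30
FD 3.8: (-3,-8) -> (0.291,-6.1) [heading=30, draw]
FD 6.6: (0.291,-6.1) -> (6.007,-2.8) [heading=30, draw]
FD 1.3: (6.007,-2.8) -> (7.132,-2.15) [heading=30, draw]
FD 8.2: (7.132,-2.15) -> (14.234,1.95) [heading=30, draw]
FD 10.2: (14.234,1.95) -> (23.067,7.05) [heading=30, draw]
PU: pen up
RT 295: heading 30 -> 95
RT 45: heading 95 -> 50
FD 8.7: (23.067,7.05) -> (28.66,13.715) [heading=50, move]
RT 60: heading 50 -> 350
RT 144: heading 350 -> 206
FD 2.1: (28.66,13.715) -> (26.772,12.794) [heading=206, move]
Final: pos=(26.772,12.794), heading=206, 5 segment(s) drawn

Answer: 26.772 12.794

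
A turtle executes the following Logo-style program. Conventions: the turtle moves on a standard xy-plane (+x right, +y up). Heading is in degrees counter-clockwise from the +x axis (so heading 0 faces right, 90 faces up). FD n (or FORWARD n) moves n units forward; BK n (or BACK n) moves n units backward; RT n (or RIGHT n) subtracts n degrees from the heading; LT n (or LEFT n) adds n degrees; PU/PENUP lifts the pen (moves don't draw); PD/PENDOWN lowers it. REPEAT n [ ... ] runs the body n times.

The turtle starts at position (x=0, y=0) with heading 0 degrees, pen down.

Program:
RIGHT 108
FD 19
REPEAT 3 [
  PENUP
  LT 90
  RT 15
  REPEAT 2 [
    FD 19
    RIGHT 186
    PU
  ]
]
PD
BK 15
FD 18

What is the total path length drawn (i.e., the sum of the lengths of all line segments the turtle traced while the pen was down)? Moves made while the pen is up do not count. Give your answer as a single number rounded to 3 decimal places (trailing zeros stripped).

Answer: 52

Derivation:
Executing turtle program step by step:
Start: pos=(0,0), heading=0, pen down
RT 108: heading 0 -> 252
FD 19: (0,0) -> (-5.871,-18.07) [heading=252, draw]
REPEAT 3 [
  -- iteration 1/3 --
  PU: pen up
  LT 90: heading 252 -> 342
  RT 15: heading 342 -> 327
  REPEAT 2 [
    -- iteration 1/2 --
    FD 19: (-5.871,-18.07) -> (10.063,-28.418) [heading=327, move]
    RT 186: heading 327 -> 141
    PU: pen up
    -- iteration 2/2 --
    FD 19: (10.063,-28.418) -> (-4.702,-16.461) [heading=141, move]
    RT 186: heading 141 -> 315
    PU: pen up
  ]
  -- iteration 2/3 --
  PU: pen up
  LT 90: heading 315 -> 45
  RT 15: heading 45 -> 30
  REPEAT 2 [
    -- iteration 1/2 --
    FD 19: (-4.702,-16.461) -> (11.752,-6.961) [heading=30, move]
    RT 186: heading 30 -> 204
    PU: pen up
    -- iteration 2/2 --
    FD 19: (11.752,-6.961) -> (-5.605,-14.689) [heading=204, move]
    RT 186: heading 204 -> 18
    PU: pen up
  ]
  -- iteration 3/3 --
  PU: pen up
  LT 90: heading 18 -> 108
  RT 15: heading 108 -> 93
  REPEAT 2 [
    -- iteration 1/2 --
    FD 19: (-5.605,-14.689) -> (-6.6,4.285) [heading=93, move]
    RT 186: heading 93 -> 267
    PU: pen up
    -- iteration 2/2 --
    FD 19: (-6.6,4.285) -> (-7.594,-14.689) [heading=267, move]
    RT 186: heading 267 -> 81
    PU: pen up
  ]
]
PD: pen down
BK 15: (-7.594,-14.689) -> (-9.941,-29.504) [heading=81, draw]
FD 18: (-9.941,-29.504) -> (-7.125,-11.726) [heading=81, draw]
Final: pos=(-7.125,-11.726), heading=81, 3 segment(s) drawn

Segment lengths:
  seg 1: (0,0) -> (-5.871,-18.07), length = 19
  seg 2: (-7.594,-14.689) -> (-9.941,-29.504), length = 15
  seg 3: (-9.941,-29.504) -> (-7.125,-11.726), length = 18
Total = 52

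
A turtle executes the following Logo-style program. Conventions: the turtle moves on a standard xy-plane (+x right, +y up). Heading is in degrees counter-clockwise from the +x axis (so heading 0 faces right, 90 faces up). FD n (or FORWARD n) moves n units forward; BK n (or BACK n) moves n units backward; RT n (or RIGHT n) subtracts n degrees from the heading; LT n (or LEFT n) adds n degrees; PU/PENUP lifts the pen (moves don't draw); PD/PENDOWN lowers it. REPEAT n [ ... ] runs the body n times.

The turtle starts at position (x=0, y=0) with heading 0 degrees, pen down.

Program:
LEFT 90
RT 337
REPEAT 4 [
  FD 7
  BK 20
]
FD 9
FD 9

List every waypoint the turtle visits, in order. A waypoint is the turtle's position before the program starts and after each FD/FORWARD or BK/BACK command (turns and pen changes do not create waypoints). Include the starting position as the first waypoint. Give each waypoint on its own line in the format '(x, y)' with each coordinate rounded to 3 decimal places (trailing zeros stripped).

Executing turtle program step by step:
Start: pos=(0,0), heading=0, pen down
LT 90: heading 0 -> 90
RT 337: heading 90 -> 113
REPEAT 4 [
  -- iteration 1/4 --
  FD 7: (0,0) -> (-2.735,6.444) [heading=113, draw]
  BK 20: (-2.735,6.444) -> (5.08,-11.967) [heading=113, draw]
  -- iteration 2/4 --
  FD 7: (5.08,-11.967) -> (2.344,-5.523) [heading=113, draw]
  BK 20: (2.344,-5.523) -> (10.159,-23.933) [heading=113, draw]
  -- iteration 3/4 --
  FD 7: (10.159,-23.933) -> (7.424,-17.49) [heading=113, draw]
  BK 20: (7.424,-17.49) -> (15.239,-35.9) [heading=113, draw]
  -- iteration 4/4 --
  FD 7: (15.239,-35.9) -> (12.503,-29.456) [heading=113, draw]
  BK 20: (12.503,-29.456) -> (20.318,-47.866) [heading=113, draw]
]
FD 9: (20.318,-47.866) -> (16.801,-39.582) [heading=113, draw]
FD 9: (16.801,-39.582) -> (13.285,-31.297) [heading=113, draw]
Final: pos=(13.285,-31.297), heading=113, 10 segment(s) drawn
Waypoints (11 total):
(0, 0)
(-2.735, 6.444)
(5.08, -11.967)
(2.344, -5.523)
(10.159, -23.933)
(7.424, -17.49)
(15.239, -35.9)
(12.503, -29.456)
(20.318, -47.866)
(16.801, -39.582)
(13.285, -31.297)

Answer: (0, 0)
(-2.735, 6.444)
(5.08, -11.967)
(2.344, -5.523)
(10.159, -23.933)
(7.424, -17.49)
(15.239, -35.9)
(12.503, -29.456)
(20.318, -47.866)
(16.801, -39.582)
(13.285, -31.297)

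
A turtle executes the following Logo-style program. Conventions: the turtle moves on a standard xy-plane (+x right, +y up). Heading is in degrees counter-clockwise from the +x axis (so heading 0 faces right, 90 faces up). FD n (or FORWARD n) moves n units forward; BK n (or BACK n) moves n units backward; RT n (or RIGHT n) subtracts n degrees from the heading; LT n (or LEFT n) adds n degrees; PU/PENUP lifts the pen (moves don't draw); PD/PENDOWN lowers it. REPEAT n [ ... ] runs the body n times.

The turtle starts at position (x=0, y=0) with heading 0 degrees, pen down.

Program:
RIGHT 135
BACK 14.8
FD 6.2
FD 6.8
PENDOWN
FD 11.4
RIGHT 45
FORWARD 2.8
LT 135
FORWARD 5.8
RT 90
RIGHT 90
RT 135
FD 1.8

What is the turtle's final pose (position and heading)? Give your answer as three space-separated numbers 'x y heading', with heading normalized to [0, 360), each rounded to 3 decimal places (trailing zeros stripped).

Executing turtle program step by step:
Start: pos=(0,0), heading=0, pen down
RT 135: heading 0 -> 225
BK 14.8: (0,0) -> (10.465,10.465) [heading=225, draw]
FD 6.2: (10.465,10.465) -> (6.081,6.081) [heading=225, draw]
FD 6.8: (6.081,6.081) -> (1.273,1.273) [heading=225, draw]
PD: pen down
FD 11.4: (1.273,1.273) -> (-6.788,-6.788) [heading=225, draw]
RT 45: heading 225 -> 180
FD 2.8: (-6.788,-6.788) -> (-9.588,-6.788) [heading=180, draw]
LT 135: heading 180 -> 315
FD 5.8: (-9.588,-6.788) -> (-5.487,-10.889) [heading=315, draw]
RT 90: heading 315 -> 225
RT 90: heading 225 -> 135
RT 135: heading 135 -> 0
FD 1.8: (-5.487,-10.889) -> (-3.687,-10.889) [heading=0, draw]
Final: pos=(-3.687,-10.889), heading=0, 7 segment(s) drawn

Answer: -3.687 -10.889 0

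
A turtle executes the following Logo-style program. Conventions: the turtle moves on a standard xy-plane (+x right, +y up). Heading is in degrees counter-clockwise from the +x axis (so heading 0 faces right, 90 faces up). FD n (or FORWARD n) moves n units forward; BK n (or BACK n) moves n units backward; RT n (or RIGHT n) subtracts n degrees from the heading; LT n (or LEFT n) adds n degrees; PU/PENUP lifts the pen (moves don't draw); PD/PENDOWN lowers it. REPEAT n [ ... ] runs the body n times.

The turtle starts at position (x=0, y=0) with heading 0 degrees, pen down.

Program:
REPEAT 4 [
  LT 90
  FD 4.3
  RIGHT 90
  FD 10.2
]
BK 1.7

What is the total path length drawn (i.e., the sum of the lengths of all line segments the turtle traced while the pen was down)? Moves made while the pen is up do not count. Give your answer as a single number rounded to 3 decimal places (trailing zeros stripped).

Executing turtle program step by step:
Start: pos=(0,0), heading=0, pen down
REPEAT 4 [
  -- iteration 1/4 --
  LT 90: heading 0 -> 90
  FD 4.3: (0,0) -> (0,4.3) [heading=90, draw]
  RT 90: heading 90 -> 0
  FD 10.2: (0,4.3) -> (10.2,4.3) [heading=0, draw]
  -- iteration 2/4 --
  LT 90: heading 0 -> 90
  FD 4.3: (10.2,4.3) -> (10.2,8.6) [heading=90, draw]
  RT 90: heading 90 -> 0
  FD 10.2: (10.2,8.6) -> (20.4,8.6) [heading=0, draw]
  -- iteration 3/4 --
  LT 90: heading 0 -> 90
  FD 4.3: (20.4,8.6) -> (20.4,12.9) [heading=90, draw]
  RT 90: heading 90 -> 0
  FD 10.2: (20.4,12.9) -> (30.6,12.9) [heading=0, draw]
  -- iteration 4/4 --
  LT 90: heading 0 -> 90
  FD 4.3: (30.6,12.9) -> (30.6,17.2) [heading=90, draw]
  RT 90: heading 90 -> 0
  FD 10.2: (30.6,17.2) -> (40.8,17.2) [heading=0, draw]
]
BK 1.7: (40.8,17.2) -> (39.1,17.2) [heading=0, draw]
Final: pos=(39.1,17.2), heading=0, 9 segment(s) drawn

Segment lengths:
  seg 1: (0,0) -> (0,4.3), length = 4.3
  seg 2: (0,4.3) -> (10.2,4.3), length = 10.2
  seg 3: (10.2,4.3) -> (10.2,8.6), length = 4.3
  seg 4: (10.2,8.6) -> (20.4,8.6), length = 10.2
  seg 5: (20.4,8.6) -> (20.4,12.9), length = 4.3
  seg 6: (20.4,12.9) -> (30.6,12.9), length = 10.2
  seg 7: (30.6,12.9) -> (30.6,17.2), length = 4.3
  seg 8: (30.6,17.2) -> (40.8,17.2), length = 10.2
  seg 9: (40.8,17.2) -> (39.1,17.2), length = 1.7
Total = 59.7

Answer: 59.7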